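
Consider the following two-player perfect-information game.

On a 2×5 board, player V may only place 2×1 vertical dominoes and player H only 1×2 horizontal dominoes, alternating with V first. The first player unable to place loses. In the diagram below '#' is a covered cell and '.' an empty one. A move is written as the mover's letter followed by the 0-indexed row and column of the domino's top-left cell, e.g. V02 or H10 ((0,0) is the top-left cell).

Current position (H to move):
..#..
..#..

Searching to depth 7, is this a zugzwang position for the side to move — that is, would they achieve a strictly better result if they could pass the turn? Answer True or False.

zugzwang(..#../..#.., H) = True

[..#../..#..] H move#1: H00:-1/###../..#..*, H03:-1/..###/..#.., H10:-1/..#../###.., H13:-1/..#../..###
[###../..#..] V move#2: V03:+1/####./..##.*, V04:+1/###.#/..#.#
[####./..##.] H move#3: H10:-1/####./####.*
[####./####.] V move#4: V04:+1/#####/#####*
[#####/#####] end (terminal -1, H#5); searched ..#../..#.. to 7
if H skipped the turn, V would face:
~ [..#../..#..] V move#1: V00:-1/#.#../#.#..*, V01:-1/.##../.##.., V03:-1/..##./..##., V04:-1/..#.#/..#.#
~ [#.#../#.#..] H move#2: H03:+1/#.###/#.#..*, H13:+1/#.#../#.###
~ [#.###/#.#..] V move#3: V01:-1/#####/###..*
~ [#####/###..] H move#4: H13:+1/#####/#####*
~ [#####/#####] end (terminal -1, V#5); searched ..#../..#.. to 7
compare (H): move=-1 vs pass=+1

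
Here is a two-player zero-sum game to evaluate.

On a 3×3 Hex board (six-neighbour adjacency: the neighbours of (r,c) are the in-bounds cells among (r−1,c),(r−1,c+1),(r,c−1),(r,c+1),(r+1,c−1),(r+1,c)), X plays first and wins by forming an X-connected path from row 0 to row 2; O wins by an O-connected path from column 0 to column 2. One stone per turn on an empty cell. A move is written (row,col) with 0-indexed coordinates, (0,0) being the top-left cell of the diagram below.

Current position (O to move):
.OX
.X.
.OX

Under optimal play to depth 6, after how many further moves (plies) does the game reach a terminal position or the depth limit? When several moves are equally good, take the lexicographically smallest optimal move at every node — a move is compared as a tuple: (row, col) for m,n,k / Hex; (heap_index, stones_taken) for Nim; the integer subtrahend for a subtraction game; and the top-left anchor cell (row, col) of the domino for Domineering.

ply 1, O at .OX/.X./.OX | (0,0)=-1→OOX/.X./.OX*; (1,0)=-1→.OX/OX./.OX; (1,2)=-1→.OX/.XO/.OX; (2,0)=-1→.OX/.X./OOX
ply 2, X at OOX/.X./.OX | (1,0)=+1→OOX/XX./.OX*; (1,2)=+1→OOX/.XX/.OX; (2,0)=+1→OOX/.X./XOX
ply 3, O at OOX/XX./.OX | (1,2)=-1→OOX/XXO/.OX*; (2,0)=-1→OOX/XX./OOX
ply 4, X at OOX/XXO/.OX | (2,0)=+1→OOX/XXO/XOX*
ply 5: OOX/XXO/XOX is terminal -1 (O); from .OX/.X./.OX depth 6

PV length from [.OX/.X./.OX]: 4 plies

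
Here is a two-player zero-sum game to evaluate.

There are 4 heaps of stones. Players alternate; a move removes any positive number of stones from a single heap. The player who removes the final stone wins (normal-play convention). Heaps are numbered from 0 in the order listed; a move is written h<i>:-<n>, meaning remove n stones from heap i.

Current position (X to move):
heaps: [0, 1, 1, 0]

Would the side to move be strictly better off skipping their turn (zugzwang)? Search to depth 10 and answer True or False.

zugzwang((0,1,1,0), X) = True

p1 X@[(0,1,1,0)]: h1:-1[(0,0,1,0)]-1* h2:-1[(0,1,0,0)]-1
p2 O@[(0,0,1,0)]: h2:-1[(0,0,0,0)]+1*
p3 X@[(0,0,0,0)] terminal -1; root [(0,1,1,0)] d10
pass branch (O moves first from the same position):
  | p1 O@[(0,1,1,0)]: h1:-1[(0,0,1,0)]-1* h2:-1[(0,1,0,0)]-1
  | p2 X@[(0,0,1,0)]: h2:-1[(0,0,0,0)]+1*
  | p3 O@[(0,0,0,0)] terminal -1; root [(0,1,1,0)] d10
X moving scores -1; X passing scores +1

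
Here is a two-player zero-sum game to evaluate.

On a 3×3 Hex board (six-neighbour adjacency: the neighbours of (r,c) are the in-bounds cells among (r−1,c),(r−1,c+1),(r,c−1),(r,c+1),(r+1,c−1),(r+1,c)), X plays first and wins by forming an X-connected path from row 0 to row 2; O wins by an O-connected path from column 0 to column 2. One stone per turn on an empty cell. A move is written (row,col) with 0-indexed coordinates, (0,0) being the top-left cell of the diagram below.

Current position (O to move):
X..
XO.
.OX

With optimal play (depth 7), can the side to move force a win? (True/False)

p1 O@[X../XO./.OX]: (0,1)[XO./XO./.OX]-1 (0,2)[X.O/XO./.OX]-1 (1,2)[X../XOO/.OX]-1 (2,0)[X../XO./OOX]+1*
p2 X@[X../XO./OOX]: (0,1)[XX./XO./OOX]-1* (0,2)[X.X/XO./OOX]-1 (1,2)[X../XOX/OOX]-1
p3 O@[XX./XO./OOX]: (0,2)[XXO/XO./OOX]+1* (1,2)[XX./XOO/OOX]+1
p4 X@[XXO/XO./OOX] terminal -1; root [X../XO./.OX] d7

O winning at [X../XO./.OX]: True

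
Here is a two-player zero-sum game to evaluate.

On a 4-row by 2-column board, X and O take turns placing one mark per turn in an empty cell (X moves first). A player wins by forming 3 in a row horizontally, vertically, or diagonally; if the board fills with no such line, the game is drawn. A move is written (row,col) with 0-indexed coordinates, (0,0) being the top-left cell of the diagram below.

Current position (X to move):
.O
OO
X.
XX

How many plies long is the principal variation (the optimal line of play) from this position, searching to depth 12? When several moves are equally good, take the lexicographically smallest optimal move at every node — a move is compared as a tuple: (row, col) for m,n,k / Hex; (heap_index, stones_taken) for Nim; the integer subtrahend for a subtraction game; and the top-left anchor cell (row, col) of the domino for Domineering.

PV length from [.O/OO/X./XX]: 2 plies

[.O/OO/X./XX] X move#1: (0,0):-1/XO/OO/X./XX, (2,1):+0/.O/OO/XX/XX*
[.O/OO/XX/XX] O move#2: (0,0):+0/OO/OO/XX/XX*
[OO/OO/XX/XX] end (terminal +0, X#3); searched .O/OO/X./XX to 12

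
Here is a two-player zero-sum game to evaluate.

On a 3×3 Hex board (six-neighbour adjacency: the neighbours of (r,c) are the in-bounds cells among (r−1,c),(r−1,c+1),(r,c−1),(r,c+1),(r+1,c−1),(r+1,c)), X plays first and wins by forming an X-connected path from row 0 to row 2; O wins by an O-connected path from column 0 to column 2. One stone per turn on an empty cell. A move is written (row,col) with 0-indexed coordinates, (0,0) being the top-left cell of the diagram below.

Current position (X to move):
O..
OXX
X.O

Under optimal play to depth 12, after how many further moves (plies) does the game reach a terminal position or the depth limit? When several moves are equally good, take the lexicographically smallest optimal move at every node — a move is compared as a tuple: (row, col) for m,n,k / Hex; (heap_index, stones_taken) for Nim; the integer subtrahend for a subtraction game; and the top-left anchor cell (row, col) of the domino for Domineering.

p1 X@[O../OXX/X.O]: (0,1)[OX./OXX/X.O]+1* (0,2)[O.X/OXX/X.O]+1 (2,1)[O../OXX/XXO]+1
p2 O@[OX./OXX/X.O] terminal -1; root [O../OXX/X.O] d12

PV length from [O../OXX/X.O]: 1 ply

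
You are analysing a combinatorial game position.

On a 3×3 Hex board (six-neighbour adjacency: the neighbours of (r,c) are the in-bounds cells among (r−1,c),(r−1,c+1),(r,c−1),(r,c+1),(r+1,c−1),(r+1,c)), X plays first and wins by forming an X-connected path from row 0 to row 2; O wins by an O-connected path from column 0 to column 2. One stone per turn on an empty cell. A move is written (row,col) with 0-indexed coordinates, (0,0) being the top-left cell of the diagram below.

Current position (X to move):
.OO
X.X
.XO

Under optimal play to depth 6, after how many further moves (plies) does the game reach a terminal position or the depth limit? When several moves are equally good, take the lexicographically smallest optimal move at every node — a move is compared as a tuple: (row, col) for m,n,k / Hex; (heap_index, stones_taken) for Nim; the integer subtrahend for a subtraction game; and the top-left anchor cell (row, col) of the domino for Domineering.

ply 1, X at .OO/X.X/.XO | (0,0)=+1→XOO/X.X/.XO*; (1,1)=-1→.OO/XXX/.XO; (2,0)=-1→.OO/X.X/XXO
ply 2, O at XOO/X.X/.XO | (1,1)=-1→XOO/XOX/.XO*; (2,0)=-1→XOO/X.X/OXO
ply 3, X at XOO/XOX/.XO | (2,0)=+1→XOO/XOX/XXO*
ply 4: XOO/XOX/XXO is terminal -1 (O); from .OO/X.X/.XO depth 6

PV length from [.OO/X.X/.XO]: 3 plies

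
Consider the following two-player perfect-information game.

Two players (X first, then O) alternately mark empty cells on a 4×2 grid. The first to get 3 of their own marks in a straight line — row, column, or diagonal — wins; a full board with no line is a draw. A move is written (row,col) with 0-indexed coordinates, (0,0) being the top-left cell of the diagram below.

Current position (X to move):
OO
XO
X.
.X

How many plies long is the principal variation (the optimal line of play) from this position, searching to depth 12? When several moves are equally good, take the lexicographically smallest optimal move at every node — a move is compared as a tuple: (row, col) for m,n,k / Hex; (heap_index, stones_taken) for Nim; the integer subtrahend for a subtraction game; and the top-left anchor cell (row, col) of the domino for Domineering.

PV length from [OO/XO/X./.X]: 1 ply

[OO/XO/X./.X] X move#1: (2,1):+0/OO/XO/XX/.X, (3,0):+1/OO/XO/X./XX*
[OO/XO/X./XX] end (terminal -1, O#2); searched OO/XO/X./.X to 12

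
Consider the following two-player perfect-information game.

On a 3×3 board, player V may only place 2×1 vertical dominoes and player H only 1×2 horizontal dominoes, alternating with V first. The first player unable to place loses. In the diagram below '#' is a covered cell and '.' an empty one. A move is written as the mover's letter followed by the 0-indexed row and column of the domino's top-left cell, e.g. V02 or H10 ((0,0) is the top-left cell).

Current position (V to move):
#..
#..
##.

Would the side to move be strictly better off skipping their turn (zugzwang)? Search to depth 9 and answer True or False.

zugzwang(#../#../##., V) = False

[#../#../##.] V move#1: V01:+1/##./##./##.*, V02:+1/#.#/#.#/##., V12:-1/#../#.#/###
[##./##./##.] end (terminal -1, H#2); searched #../#../##. to 9
suppose V passes — search the same position with H to move:
pass> [#../#../##.] H move#1: H01:-1/###/#../##., H11:+1/#../###/##.*
pass> [#../###/##.] end (terminal -1, V#2); searched #../#../##. to 9
for V: play +1, pass -1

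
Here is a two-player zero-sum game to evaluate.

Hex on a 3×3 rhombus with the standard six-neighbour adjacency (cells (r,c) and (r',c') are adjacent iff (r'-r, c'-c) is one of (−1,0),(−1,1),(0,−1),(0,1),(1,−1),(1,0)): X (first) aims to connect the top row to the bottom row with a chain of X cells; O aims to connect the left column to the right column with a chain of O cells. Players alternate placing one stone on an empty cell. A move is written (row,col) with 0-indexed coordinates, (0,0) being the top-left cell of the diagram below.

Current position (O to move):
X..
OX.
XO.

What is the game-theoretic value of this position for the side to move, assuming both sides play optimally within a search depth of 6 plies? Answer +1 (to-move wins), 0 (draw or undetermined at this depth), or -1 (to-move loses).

value(X../OX./XO., O) = -1

p1 O@[X../OX./XO.]: (0,1)[XO./OX./XO.]-1* (0,2)[X.O/OX./XO.]-1 (1,2)[X../OXO/XO.]-1 (2,2)[X../OX./XOO]-1
p2 X@[XO./OX./XO.]: (0,2)[XOX/OX./XO.]+1* (1,2)[XO./OXX/XO.]-1 (2,2)[XO./OX./XOX]-1
p3 O@[XOX/OX./XO.] terminal -1; root [X../OX./XO.] d6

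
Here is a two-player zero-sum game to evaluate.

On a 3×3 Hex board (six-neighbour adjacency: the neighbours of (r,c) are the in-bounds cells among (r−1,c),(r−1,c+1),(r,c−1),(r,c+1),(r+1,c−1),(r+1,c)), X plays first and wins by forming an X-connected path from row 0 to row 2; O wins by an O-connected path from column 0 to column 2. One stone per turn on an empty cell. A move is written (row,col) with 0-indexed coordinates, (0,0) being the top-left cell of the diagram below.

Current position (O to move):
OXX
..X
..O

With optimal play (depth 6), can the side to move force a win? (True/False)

O winning at [OXX/..X/..O]: False

[OXX/..X/..O] O move#1: (1,0):-1/OXX/O.X/..O*, (1,1):-1/OXX/.OX/..O, (2,0):-1/OXX/..X/O.O, (2,1):-1/OXX/..X/.OO
[OXX/O.X/..O] X move#2: (1,1):+1/OXX/OXX/..O*, (2,0):+1/OXX/O.X/X.O, (2,1):+1/OXX/O.X/.XO
[OXX/OXX/..O] O move#3: (2,0):-1/OXX/OXX/O.O*, (2,1):-1/OXX/OXX/.OO
[OXX/OXX/O.O] X move#4: (2,1):+1/OXX/OXX/OXO*
[OXX/OXX/OXO] end (terminal -1, O#5); searched OXX/..X/..O to 6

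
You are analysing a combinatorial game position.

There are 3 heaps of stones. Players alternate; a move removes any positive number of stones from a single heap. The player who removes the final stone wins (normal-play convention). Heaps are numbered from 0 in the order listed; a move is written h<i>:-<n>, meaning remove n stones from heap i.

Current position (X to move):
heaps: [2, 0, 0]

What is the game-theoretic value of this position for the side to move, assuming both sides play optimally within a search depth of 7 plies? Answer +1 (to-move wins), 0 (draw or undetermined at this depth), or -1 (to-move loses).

ply 1, X at (2,0,0) | h0:-1=-1→(1,0,0); h0:-2=+1→(0,0,0)*
ply 2: (0,0,0) is terminal -1 (O); from (2,0,0) depth 7

value((2,0,0), X) = +1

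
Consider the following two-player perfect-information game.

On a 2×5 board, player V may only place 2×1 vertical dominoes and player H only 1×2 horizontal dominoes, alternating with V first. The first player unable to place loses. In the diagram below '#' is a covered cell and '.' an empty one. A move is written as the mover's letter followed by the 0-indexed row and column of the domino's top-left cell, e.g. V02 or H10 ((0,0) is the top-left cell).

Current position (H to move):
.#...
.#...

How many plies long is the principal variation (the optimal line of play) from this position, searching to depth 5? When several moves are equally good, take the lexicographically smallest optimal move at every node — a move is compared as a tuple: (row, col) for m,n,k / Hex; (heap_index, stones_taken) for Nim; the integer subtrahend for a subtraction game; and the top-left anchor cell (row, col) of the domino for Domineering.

p1 H@[.#.../.#...]: H02[.###./.#...]-1* H03[.#.##/.#...]-1 H12[.#.../.###.]-1 H13[.#.../.#.##]-1
p2 V@[.###./.#...]: V00[####./##...]-1 V04[.####/.#..#]+1*
p3 H@[.####/.#..#]: H12[.####/.####]-1*
p4 V@[.####/.####]: V00[#####/#####]+1*
p5 H@[#####/#####] terminal -1; root [.#.../.#...] d5

PV length from [.#.../.#...]: 4 plies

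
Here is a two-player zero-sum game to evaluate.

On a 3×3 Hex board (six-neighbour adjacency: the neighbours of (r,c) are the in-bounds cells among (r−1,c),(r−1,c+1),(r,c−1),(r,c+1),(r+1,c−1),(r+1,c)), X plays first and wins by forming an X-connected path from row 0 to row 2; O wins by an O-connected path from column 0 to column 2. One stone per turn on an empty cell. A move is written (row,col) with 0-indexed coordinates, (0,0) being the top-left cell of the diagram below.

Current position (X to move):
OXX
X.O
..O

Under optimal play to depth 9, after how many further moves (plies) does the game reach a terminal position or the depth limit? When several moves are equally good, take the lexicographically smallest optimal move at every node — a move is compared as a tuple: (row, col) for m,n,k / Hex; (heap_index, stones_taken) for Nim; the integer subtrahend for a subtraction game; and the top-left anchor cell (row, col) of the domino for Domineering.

PV length from [OXX/X.O/..O]: 3 plies

p1 X@[OXX/X.O/..O]: (1,1)[OXX/XXO/..O]+1* (2,0)[OXX/X.O/X.O]+1 (2,1)[OXX/X.O/.XO]+1
p2 O@[OXX/XXO/..O]: (2,0)[OXX/XXO/O.O]-1* (2,1)[OXX/XXO/.OO]-1
p3 X@[OXX/XXO/O.O]: (2,1)[OXX/XXO/OXO]+1*
p4 O@[OXX/XXO/OXO] terminal -1; root [OXX/X.O/..O] d9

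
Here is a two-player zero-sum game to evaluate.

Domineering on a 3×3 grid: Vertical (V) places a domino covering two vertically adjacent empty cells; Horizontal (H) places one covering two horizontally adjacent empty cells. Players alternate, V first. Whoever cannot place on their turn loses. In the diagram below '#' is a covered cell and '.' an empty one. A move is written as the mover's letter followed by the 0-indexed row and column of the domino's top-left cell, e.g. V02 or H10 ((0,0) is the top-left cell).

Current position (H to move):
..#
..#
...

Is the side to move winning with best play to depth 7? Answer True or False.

H winning at [..#/..#/...]: True

ply 1, H at ..#/..#/... | H00=-1→###/..#/...; H10=+1→..#/###/...*; H20=-1→..#/..#/##.; H21=-1→..#/..#/.##
ply 2: ..#/###/... is terminal -1 (V); from ..#/..#/... depth 7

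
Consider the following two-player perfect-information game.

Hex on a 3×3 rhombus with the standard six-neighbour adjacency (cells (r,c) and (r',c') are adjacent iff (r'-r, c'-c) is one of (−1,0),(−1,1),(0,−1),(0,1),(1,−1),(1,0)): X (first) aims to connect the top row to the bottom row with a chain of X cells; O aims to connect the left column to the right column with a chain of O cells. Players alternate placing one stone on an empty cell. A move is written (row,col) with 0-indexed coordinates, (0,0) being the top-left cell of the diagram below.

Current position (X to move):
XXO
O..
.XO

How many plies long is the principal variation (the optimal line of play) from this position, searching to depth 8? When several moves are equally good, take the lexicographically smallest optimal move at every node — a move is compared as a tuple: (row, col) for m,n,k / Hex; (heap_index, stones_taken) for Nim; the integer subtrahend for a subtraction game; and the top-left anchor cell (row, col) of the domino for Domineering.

PV length from [XXO/O../.XO]: 1 ply

p1 X@[XXO/O../.XO]: (1,1)[XXO/OX./.XO]+1* (1,2)[XXO/O.X/.XO]-1 (2,0)[XXO/O../XXO]-1
p2 O@[XXO/OX./.XO] terminal -1; root [XXO/O../.XO] d8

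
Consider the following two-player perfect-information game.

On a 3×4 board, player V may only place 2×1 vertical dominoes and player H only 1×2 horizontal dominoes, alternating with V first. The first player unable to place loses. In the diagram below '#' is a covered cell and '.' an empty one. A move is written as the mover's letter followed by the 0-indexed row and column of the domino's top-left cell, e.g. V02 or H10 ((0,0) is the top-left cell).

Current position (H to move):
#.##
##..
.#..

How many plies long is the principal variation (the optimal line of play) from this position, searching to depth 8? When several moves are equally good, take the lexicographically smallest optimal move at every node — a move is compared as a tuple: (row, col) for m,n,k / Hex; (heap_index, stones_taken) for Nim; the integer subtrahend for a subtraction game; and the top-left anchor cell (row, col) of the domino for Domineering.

PV length from [#.##/##../.#..]: 1 ply

[#.##/##../.#..] H move#1: H12:+1/#.##/####/.#..*, H22:+1/#.##/##../.###
[#.##/####/.#..] end (terminal -1, V#2); searched #.##/##../.#.. to 8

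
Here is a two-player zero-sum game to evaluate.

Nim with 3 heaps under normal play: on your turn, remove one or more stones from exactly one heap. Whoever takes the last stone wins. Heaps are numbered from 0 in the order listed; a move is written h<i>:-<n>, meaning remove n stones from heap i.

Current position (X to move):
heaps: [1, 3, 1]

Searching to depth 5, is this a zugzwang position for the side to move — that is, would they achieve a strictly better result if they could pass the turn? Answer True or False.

p1 X@[(1,3,1)]: h0:-1[(0,3,1)]-1 h1:-1[(1,2,1)]-1 h1:-2[(1,1,1)]-1 h1:-3[(1,0,1)]+1* h2:-1[(1,3,0)]-1
p2 O@[(1,0,1)]: h0:-1[(0,0,1)]-1* h2:-1[(1,0,0)]-1
p3 X@[(0,0,1)]: h2:-1[(0,0,0)]+1*
p4 O@[(0,0,0)] terminal -1; root [(1,3,1)] d5
pass branch (O moves first from the same position):
  | p1 O@[(1,3,1)]: h0:-1[(0,3,1)]-1 h1:-1[(1,2,1)]-1 h1:-2[(1,1,1)]-1 h1:-3[(1,0,1)]+1* h2:-1[(1,3,0)]-1
  | p2 X@[(1,0,1)]: h0:-1[(0,0,1)]-1* h2:-1[(1,0,0)]-1
  | p3 O@[(0,0,1)]: h2:-1[(0,0,0)]+1*
  | p4 X@[(0,0,0)] terminal -1; root [(1,3,1)] d5
X moving scores +1; X passing scores -1

zugzwang((1,3,1), X) = False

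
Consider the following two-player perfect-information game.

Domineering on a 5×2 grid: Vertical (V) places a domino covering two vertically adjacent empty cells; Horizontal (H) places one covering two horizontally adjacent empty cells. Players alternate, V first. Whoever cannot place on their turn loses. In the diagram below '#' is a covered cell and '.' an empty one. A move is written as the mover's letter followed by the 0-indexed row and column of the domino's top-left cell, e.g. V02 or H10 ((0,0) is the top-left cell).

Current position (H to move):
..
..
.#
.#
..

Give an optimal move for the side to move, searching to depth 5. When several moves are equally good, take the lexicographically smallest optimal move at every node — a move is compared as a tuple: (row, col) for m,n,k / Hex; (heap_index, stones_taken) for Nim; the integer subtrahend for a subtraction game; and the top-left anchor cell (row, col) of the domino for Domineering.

ply 1, H at ../../.#/.#/.. | H00=+1→##/../.#/.#/..*; H10=+1→../##/.#/.#/..; H40=-1→../../.#/.#/##
ply 2, V at ##/../.#/.#/.. | V10=-1→##/#./##/.#/..*; V20=-1→##/../##/##/..; V30=-1→##/../.#/##/#.
ply 3, H at ##/#./##/.#/.. | H40=+1→##/#./##/.#/##*
ply 4: ##/#./##/.#/## is terminal -1 (V); from ../../.#/.#/.. depth 5

H's best at [../../.#/.#/..]: H00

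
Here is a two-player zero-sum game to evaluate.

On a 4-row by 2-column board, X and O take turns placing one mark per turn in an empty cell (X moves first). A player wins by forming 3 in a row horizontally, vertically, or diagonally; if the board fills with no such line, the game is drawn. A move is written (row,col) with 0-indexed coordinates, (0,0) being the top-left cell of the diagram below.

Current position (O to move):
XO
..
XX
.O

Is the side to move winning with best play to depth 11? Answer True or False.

O winning at [XO/../XX/.O]: False

[XO/../XX/.O] O move#1: (1,0):+0/XO/O./XX/.O*, (1,1):-1/XO/.O/XX/.O, (3,0):-1/XO/../XX/OO
[XO/O./XX/.O] X move#2: (1,1):+0/XO/OX/XX/.O*, (3,0):+0/XO/O./XX/XO
[XO/OX/XX/.O] O move#3: (3,0):+0/XO/OX/XX/OO*
[XO/OX/XX/OO] end (terminal +0, X#4); searched XO/../XX/.O to 11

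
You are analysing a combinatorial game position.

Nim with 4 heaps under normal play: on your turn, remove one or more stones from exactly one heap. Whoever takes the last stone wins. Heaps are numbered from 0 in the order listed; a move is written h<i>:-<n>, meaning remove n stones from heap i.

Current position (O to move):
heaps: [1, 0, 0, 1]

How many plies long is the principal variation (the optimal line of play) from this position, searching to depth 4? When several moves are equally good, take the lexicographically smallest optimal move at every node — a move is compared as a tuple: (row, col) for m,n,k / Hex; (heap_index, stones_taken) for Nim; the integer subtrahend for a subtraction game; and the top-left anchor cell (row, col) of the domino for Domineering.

ply 1, O at (1,0,0,1) | h0:-1=-1→(0,0,0,1)*; h3:-1=-1→(1,0,0,0)
ply 2, X at (0,0,0,1) | h3:-1=+1→(0,0,0,0)*
ply 3: (0,0,0,0) is terminal -1 (O); from (1,0,0,1) depth 4

PV length from [(1,0,0,1)]: 2 plies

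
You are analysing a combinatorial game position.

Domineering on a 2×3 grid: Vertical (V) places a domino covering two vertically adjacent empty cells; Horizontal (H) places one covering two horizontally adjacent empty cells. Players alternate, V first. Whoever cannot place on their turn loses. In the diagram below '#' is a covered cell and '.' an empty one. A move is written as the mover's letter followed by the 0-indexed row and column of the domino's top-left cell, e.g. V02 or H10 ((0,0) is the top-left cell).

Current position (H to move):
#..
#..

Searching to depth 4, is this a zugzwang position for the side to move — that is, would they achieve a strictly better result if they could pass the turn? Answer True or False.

[#../#..] H move#1: H01:+1/###/#..*, H11:+1/#../###
[###/#..] end (terminal -1, V#2); searched #../#.. to 4
pass branch (V moves first from the same position):
  | [#../#..] V move#1: V01:+1/##./##.*, V02:+1/#.#/#.#
  | [##./##.] end (terminal -1, H#2); searched #../#.. to 4
H moving scores +1; H passing scores -1

zugzwang(#../#.., H) = False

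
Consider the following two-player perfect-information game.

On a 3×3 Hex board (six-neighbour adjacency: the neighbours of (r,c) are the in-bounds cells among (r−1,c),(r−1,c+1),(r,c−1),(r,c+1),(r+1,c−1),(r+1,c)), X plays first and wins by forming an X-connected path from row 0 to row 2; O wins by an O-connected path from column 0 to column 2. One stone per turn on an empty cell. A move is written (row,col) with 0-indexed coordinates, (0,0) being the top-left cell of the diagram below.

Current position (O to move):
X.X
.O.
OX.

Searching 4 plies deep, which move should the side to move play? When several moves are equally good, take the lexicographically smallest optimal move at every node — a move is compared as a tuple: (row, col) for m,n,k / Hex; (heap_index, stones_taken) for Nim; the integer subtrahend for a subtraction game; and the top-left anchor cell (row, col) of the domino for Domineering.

O's best at [X.X/.O./OX.]: (1,2)

p1 O@[X.X/.O./OX.]: (0,1)[XOX/.O./OX.]-1 (1,0)[X.X/OO./OX.]-1 (1,2)[X.X/.OO/OX.]+1* (2,2)[X.X/.O./OXO]-1
p2 X@[X.X/.OO/OX.] terminal -1; root [X.X/.O./OX.] d4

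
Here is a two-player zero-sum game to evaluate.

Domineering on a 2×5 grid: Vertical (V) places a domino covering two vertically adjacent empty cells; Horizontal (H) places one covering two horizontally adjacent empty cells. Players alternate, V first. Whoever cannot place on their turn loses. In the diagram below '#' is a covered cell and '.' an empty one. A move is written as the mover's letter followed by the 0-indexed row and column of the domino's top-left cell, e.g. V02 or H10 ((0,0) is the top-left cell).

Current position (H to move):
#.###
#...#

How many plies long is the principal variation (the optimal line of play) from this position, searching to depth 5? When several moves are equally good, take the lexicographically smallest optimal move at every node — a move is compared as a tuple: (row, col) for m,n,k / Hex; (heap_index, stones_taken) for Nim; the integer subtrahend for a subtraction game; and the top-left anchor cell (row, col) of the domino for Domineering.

PV length from [#.###/#...#]: 1 ply

p1 H@[#.###/#...#]: H11[#.###/###.#]+1* H12[#.###/#.###]-1
p2 V@[#.###/###.#] terminal -1; root [#.###/#...#] d5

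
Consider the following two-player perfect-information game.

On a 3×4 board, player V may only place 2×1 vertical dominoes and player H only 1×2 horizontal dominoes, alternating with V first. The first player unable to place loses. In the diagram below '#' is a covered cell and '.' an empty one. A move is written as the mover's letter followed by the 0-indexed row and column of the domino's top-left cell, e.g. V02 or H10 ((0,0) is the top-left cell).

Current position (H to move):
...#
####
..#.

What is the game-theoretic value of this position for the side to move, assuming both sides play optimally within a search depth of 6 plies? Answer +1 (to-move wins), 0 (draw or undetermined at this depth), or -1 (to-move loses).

value(...#/####/..#., H) = +1

[...#/####/..#.] H move#1: H00:+1/##.#/####/..#.*, H01:+1/.###/####/..#., H20:+1/...#/####/###.
[##.#/####/..#.] end (terminal -1, V#2); searched ...#/####/..#. to 6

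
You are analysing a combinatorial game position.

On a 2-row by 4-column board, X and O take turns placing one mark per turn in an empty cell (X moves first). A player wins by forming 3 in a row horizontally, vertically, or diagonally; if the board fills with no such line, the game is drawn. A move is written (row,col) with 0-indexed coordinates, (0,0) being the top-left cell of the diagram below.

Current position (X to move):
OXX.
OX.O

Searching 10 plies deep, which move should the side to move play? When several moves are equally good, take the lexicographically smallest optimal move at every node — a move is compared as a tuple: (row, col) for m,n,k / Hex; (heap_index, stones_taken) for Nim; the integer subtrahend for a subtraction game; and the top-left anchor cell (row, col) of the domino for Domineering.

[OXX./OX.O] X move#1: (0,3):+1/OXXX/OX.O*, (1,2):+0/OXX./OXXO
[OXXX/OX.O] end (terminal -1, O#2); searched OXX./OX.O to 10

X's best at [OXX./OX.O]: (0,3)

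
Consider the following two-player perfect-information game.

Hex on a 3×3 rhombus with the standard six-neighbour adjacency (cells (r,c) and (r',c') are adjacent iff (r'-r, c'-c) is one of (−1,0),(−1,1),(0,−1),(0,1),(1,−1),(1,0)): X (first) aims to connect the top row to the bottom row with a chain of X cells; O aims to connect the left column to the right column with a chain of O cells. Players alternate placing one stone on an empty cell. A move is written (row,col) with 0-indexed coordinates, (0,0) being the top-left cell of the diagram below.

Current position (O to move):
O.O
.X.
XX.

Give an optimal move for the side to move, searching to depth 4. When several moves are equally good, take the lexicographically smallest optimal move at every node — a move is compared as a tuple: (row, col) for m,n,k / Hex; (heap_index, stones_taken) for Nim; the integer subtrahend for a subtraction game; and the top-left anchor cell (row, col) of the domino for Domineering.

O's best at [O.O/.X./XX.]: (0,1)

ply 1, O at O.O/.X./XX. | (0,1)=+1→OOO/.X./XX.*; (1,0)=-1→O.O/OX./XX.; (1,2)=-1→O.O/.XO/XX.; (2,2)=-1→O.O/.X./XXO
ply 2: OOO/.X./XX. is terminal -1 (X); from O.O/.X./XX. depth 4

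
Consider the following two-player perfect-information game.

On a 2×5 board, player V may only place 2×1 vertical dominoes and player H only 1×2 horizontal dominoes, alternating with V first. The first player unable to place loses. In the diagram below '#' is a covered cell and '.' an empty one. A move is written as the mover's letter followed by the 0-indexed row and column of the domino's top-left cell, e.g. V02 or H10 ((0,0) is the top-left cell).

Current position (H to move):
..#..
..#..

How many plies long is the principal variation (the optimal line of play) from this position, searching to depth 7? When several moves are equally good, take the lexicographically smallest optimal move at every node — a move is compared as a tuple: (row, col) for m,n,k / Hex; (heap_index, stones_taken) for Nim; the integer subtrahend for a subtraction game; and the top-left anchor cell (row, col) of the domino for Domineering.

PV length from [..#../..#..]: 4 plies

p1 H@[..#../..#..]: H00[###../..#..]-1* H03[..###/..#..]-1 H10[..#../###..]-1 H13[..#../..###]-1
p2 V@[###../..#..]: V03[####./..##.]+1* V04[###.#/..#.#]+1
p3 H@[####./..##.]: H10[####./####.]-1*
p4 V@[####./####.]: V04[#####/#####]+1*
p5 H@[#####/#####] terminal -1; root [..#../..#..] d7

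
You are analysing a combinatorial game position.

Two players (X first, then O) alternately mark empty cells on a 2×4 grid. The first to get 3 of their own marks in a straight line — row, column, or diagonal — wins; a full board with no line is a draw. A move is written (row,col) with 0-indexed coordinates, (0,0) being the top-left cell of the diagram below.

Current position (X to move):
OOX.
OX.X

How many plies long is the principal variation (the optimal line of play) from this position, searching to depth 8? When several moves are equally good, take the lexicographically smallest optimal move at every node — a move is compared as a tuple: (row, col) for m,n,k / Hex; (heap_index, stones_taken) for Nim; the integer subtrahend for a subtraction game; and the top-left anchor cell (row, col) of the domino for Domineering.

[OOX./OX.X] X move#1: (0,3):+0/OOXX/OX.X, (1,2):+1/OOX./OXXX*
[OOX./OXXX] end (terminal -1, O#2); searched OOX./OX.X to 8

PV length from [OOX./OX.X]: 1 ply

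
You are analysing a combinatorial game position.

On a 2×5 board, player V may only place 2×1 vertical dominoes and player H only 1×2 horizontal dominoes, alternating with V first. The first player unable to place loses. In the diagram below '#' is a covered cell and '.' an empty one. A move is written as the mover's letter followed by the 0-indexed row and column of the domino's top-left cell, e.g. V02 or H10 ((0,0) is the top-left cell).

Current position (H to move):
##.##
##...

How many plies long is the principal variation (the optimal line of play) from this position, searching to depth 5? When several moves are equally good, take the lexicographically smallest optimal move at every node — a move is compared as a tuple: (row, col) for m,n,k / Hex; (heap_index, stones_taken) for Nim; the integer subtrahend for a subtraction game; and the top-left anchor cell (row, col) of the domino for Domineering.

ply 1, H at ##.##/##... | H12=+1→##.##/####.*; H13=-1→##.##/##.##
ply 2: ##.##/####. is terminal -1 (V); from ##.##/##... depth 5

PV length from [##.##/##...]: 1 ply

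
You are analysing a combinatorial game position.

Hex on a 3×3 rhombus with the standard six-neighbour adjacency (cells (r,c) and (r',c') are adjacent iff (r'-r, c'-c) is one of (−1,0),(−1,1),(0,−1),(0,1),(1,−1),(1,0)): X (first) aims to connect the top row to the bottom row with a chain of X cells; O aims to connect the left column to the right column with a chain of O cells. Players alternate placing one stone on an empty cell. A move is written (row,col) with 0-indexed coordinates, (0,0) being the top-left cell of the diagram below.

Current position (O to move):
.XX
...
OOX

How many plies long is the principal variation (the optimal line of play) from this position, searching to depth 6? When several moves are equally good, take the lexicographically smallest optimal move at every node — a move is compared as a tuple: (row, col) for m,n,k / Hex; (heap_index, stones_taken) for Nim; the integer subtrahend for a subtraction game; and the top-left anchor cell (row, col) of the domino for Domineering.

[.XX/.../OOX] O move#1: (0,0):-1/OXX/.../OOX, (1,0):-1/.XX/O../OOX, (1,1):-1/.XX/.O./OOX, (1,2):+1/.XX/..O/OOX*
[.XX/..O/OOX] end (terminal -1, X#2); searched .XX/.../OOX to 6

PV length from [.XX/.../OOX]: 1 ply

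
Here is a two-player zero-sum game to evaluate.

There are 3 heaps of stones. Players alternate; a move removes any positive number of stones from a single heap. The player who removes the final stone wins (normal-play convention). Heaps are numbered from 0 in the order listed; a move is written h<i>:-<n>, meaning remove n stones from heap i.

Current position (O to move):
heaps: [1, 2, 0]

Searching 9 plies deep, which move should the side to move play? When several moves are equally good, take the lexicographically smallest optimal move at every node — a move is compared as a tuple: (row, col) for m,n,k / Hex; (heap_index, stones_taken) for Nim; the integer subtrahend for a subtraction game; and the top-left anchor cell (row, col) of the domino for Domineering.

O's best at [(1,2,0)]: h1:-1

p1 O@[(1,2,0)]: h0:-1[(0,2,0)]-1 h1:-1[(1,1,0)]+1* h1:-2[(1,0,0)]-1
p2 X@[(1,1,0)]: h0:-1[(0,1,0)]-1* h1:-1[(1,0,0)]-1
p3 O@[(0,1,0)]: h1:-1[(0,0,0)]+1*
p4 X@[(0,0,0)] terminal -1; root [(1,2,0)] d9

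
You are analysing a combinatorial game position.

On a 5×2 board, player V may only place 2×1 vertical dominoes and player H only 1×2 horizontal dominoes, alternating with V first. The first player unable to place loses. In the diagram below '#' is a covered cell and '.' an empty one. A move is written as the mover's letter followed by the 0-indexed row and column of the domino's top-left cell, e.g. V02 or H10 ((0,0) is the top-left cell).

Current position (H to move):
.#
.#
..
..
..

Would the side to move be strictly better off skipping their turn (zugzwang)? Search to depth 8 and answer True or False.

zugzwang(.#/.#/../../.., H) = False

[.#/.#/../../..] H move#1: H20:-1/.#/.#/##/../.., H30:+1/.#/.#/../##/..*, H40:-1/.#/.#/../../##
[.#/.#/../##/..] V move#2: V00:-1/##/##/../##/..*, V10:-1/.#/##/#./##/..
[##/##/../##/..] H move#3: H20:+1/##/##/##/##/..*, H40:+1/##/##/../##/##
[##/##/##/##/..] end (terminal -1, V#4); searched .#/.#/../../.. to 8
pass branch (V moves first from the same position):
  | [.#/.#/../../..] V move#1: V00:-1/##/##/../../.., V10:-1/.#/##/#./../.., V20:+1/.#/.#/#./#./..*, V21:+1/.#/.#/.#/.#/.., V30:+1/.#/.#/../#./#., V31:+1/.#/.#/../.#/.#
  | [.#/.#/#./#./..] H move#2: H40:-1/.#/.#/#./#./##*
  | [.#/.#/#./#./##] V move#3: V00:+1/##/##/#./#./##*, V21:+1/.#/.#/##/##/##
  | [##/##/#./#./##] end (terminal -1, H#4); searched .#/.#/../../.. to 8
H moving scores +1; H passing scores -1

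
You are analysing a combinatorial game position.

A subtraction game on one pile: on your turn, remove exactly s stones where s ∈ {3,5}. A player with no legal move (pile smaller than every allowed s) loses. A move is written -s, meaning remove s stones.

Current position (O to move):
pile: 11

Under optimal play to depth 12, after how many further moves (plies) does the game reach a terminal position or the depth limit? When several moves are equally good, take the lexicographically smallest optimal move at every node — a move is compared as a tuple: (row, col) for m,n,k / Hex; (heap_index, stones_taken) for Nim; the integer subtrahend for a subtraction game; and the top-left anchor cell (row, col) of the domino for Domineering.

ply 1, O at 11 | -3=+1→8*; -5=-1→6
ply 2, X at 8 | -3=-1→5*; -5=-1→3
ply 3, O at 5 | -3=+1→2*; -5=+1→0
ply 4: 2 is terminal -1 (X); from 11 depth 12

PV length from [11]: 3 plies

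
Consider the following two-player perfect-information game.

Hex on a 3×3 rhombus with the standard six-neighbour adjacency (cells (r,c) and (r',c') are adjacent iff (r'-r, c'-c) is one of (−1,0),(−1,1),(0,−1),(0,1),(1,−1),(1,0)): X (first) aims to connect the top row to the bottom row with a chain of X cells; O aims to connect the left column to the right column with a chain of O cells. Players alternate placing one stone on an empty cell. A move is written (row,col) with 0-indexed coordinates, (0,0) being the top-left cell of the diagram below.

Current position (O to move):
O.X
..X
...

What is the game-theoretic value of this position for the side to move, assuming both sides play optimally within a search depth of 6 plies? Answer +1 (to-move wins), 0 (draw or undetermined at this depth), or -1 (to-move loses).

value(O.X/..X/..., O) = -1

[O.X/..X/...] O move#1: (0,1):-1/OOX/..X/...*, (1,0):-1/O.X/O.X/..., (1,1):-1/O.X/.OX/..., (2,0):-1/O.X/..X/O.., (2,1):-1/O.X/..X/.O., (2,2):-1/O.X/..X/..O
[OOX/..X/...] X move#2: (1,0):+1/OOX/X.X/...*, (1,1):+1/OOX/.XX/..., (2,0):+1/OOX/..X/X.., (2,1):+1/OOX/..X/.X., (2,2):+1/OOX/..X/..X
[OOX/X.X/...] O move#3: (1,1):-1/OOX/XOX/...*, (2,0):-1/OOX/X.X/O.., (2,1):-1/OOX/X.X/.O., (2,2):-1/OOX/X.X/..O
[OOX/XOX/...] X move#4: (2,0):+1/OOX/XOX/X..*, (2,1):+1/OOX/XOX/.X., (2,2):+1/OOX/XOX/..X
[OOX/XOX/X..] O move#5: (2,1):-1/OOX/XOX/XO.*, (2,2):-1/OOX/XOX/X.O
[OOX/XOX/XO.] X move#6: (2,2):+1/OOX/XOX/XOX*
[OOX/XOX/XOX] end (terminal -1, O#7); searched O.X/..X/... to 6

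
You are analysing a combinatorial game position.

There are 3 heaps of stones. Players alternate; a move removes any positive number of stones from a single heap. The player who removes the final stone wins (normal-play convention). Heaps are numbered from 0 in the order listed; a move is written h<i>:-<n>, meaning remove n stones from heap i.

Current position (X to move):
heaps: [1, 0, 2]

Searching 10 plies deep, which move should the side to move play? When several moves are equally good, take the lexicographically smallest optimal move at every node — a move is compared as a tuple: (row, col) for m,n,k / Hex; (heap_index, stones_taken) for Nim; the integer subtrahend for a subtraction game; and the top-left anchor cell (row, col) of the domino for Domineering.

X's best at [(1,0,2)]: h2:-1

[(1,0,2)] X move#1: h0:-1:-1/(0,0,2), h2:-1:+1/(1,0,1)*, h2:-2:-1/(1,0,0)
[(1,0,1)] O move#2: h0:-1:-1/(0,0,1)*, h2:-1:-1/(1,0,0)
[(0,0,1)] X move#3: h2:-1:+1/(0,0,0)*
[(0,0,0)] end (terminal -1, O#4); searched (1,0,2) to 10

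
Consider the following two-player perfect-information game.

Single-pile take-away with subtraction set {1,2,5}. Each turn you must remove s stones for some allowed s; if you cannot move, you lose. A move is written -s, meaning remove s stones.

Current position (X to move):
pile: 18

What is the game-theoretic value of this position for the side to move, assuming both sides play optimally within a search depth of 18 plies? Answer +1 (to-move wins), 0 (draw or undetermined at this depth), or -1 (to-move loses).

ply 1, X at 18 | -1=-1→17*; -2=-1→16; -5=-1→13
ply 2, O at 17 | -1=-1→16; -2=+1→15*; -5=+1→12
ply 3, X at 15 | -1=-1→14*; -2=-1→13; -5=-1→10
ply 4, O at 14 | -1=-1→13; -2=+1→12*; -5=+1→9
ply 5, X at 12 | -1=-1→11*; -2=-1→10; -5=-1→7
ply 6, O at 11 | -1=-1→10; -2=+1→9*; -5=+1→6
ply 7, X at 9 | -1=-1→8*; -2=-1→7; -5=-1→4
ply 8, O at 8 | -1=-1→7; -2=+1→6*; -5=+1→3
ply 9, X at 6 | -1=-1→5*; -2=-1→4; -5=-1→1
ply 10, O at 5 | -1=-1→4; -2=+1→3*; -5=+1→0
ply 11, X at 3 | -1=-1→2*; -2=-1→1
ply 12, O at 2 | -1=-1→1; -2=+1→0*
ply 13: 0 is terminal -1 (X); from 18 depth 18

value(18, X) = -1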